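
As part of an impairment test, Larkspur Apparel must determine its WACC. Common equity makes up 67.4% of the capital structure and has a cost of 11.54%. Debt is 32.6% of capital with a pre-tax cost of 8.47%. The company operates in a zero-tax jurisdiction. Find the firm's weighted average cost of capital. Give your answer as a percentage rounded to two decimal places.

10.54%

After-tax cost of debt = 8.47% × (1 − 0%) = 8.4700%.
WACC = 0.674 × 11.5400% + 0.326 × 8.4700% = 10.5392%.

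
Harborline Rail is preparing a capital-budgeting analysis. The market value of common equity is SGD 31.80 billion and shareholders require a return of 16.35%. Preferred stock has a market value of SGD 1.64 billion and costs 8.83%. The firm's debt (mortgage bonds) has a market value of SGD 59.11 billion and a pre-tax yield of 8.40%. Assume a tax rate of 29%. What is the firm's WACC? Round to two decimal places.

Total capital V = 31.8 + 1.64 + 59.11 = 92.55.
Equity: weight = 31.8/92.55 = 0.3436; cost = 16.35%.
Preferred: weight = 1.64/92.55 = 0.0177; cost = 8.83%.
Mortgage bonds: weight = 59.11/92.55 = 0.6387; after-tax cost = 8.4% × (1 − 29%) = 5.9640%.
WACC = 0.3436 × 16.3500% + 0.0177 × 8.8300% + 0.6387 × 5.9640% = 9.5834%.

9.58%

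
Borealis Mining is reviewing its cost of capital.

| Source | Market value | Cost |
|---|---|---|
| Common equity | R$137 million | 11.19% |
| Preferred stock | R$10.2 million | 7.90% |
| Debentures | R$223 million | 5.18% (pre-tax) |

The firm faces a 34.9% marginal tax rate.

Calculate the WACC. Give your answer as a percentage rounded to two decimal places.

6.39%

Total capital V = 137 + 10.2 + 223 = 370.2.
Equity: weight = 137/370.2 = 0.3701; cost = 11.19%.
Preferred: weight = 10.2/370.2 = 0.0276; cost = 7.9%.
Debentures: weight = 223/370.2 = 0.6024; after-tax cost = 5.18% × (1 − 34.9%) = 3.3722%.
WACC = 0.3701 × 11.1900% + 0.0276 × 7.9000% + 0.6024 × 3.3722% = 6.3901%.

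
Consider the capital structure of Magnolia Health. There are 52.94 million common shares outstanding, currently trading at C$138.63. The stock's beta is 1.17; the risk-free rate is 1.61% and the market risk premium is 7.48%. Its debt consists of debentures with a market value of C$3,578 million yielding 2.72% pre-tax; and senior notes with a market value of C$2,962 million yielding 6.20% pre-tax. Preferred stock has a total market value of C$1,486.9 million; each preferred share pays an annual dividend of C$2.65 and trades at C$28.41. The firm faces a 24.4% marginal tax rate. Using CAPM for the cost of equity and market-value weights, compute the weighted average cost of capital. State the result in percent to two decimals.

Cost of equity via CAPM: Re = 1.61% + 1.17 × 7.48% = 10.3616%.
Cost of preferred: Rp = 2.65 / 28.41 = 9.3277%.
Market value of equity E = 138.63 × 52.94m = 7339.0722m.
Total capital V = 7339.0722 + 1486.9 + 3578 + 2962 = 15365.9722.
Equity: weight = 7339.0722/15365.9722 = 0.4776; cost = 10.3616%.
Preferred: weight = 1486.9/15365.9722 = 0.0968; cost = 9.3277%.
Debentures: weight = 3578/15365.9722 = 0.2329; after-tax cost = 2.72% × (1 − 24.4%) = 2.0563%.
Senior notes: weight = 2962/15365.9722 = 0.1928; after-tax cost = 6.2% × (1 − 24.4%) = 4.6872%.
WACC = 0.4776 × 10.3616% + 0.0968 × 9.3277% + 0.2329 × 2.0563% + 0.1928 × 4.6872% = 7.2338%.

7.23%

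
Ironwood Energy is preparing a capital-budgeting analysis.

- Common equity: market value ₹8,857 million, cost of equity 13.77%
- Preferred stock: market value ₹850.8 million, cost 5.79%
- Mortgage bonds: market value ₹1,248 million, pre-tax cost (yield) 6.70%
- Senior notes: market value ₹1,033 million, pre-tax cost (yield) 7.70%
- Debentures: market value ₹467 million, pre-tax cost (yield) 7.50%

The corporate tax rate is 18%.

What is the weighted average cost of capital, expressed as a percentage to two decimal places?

11.49%

Total capital V = 8857 + 850.8 + 1248 + 1033 + 467 = 12455.8.
Equity: weight = 8857/12455.8 = 0.7111; cost = 13.77%.
Preferred: weight = 850.8/12455.8 = 0.0683; cost = 5.79%.
Mortgage bonds: weight = 1248/12455.8 = 0.1002; after-tax cost = 6.7% × (1 − 18%) = 5.4940%.
Senior notes: weight = 1033/12455.8 = 0.0829; after-tax cost = 7.7% × (1 − 18%) = 6.3140%.
Debentures: weight = 467/12455.8 = 0.0375; after-tax cost = 7.5% × (1 − 18%) = 6.1500%.
WACC = 0.7111 × 13.7700% + 0.0683 × 5.7900% + 0.1002 × 5.4940% + 0.0829 × 6.3140% + 0.0375 × 6.1500% = 11.4917%.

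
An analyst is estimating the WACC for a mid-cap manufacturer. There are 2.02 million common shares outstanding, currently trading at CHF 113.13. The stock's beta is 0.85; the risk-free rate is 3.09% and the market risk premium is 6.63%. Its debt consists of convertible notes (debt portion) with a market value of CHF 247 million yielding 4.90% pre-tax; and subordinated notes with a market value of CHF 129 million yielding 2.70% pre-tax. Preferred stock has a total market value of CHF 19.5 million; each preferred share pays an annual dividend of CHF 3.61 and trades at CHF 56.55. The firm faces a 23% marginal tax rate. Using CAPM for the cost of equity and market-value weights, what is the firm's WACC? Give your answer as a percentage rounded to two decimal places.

5.32%

Cost of equity via CAPM: Re = 3.09% + 0.85 × 6.63% = 8.7255%.
Cost of preferred: Rp = 3.61 / 56.55 = 6.3837%.
Market value of equity E = 113.13 × 2.02m = 228.5226m.
Total capital V = 228.5226 + 19.5 + 247 + 129 = 624.0226.
Equity: weight = 228.5226/624.0226 = 0.3662; cost = 8.7255%.
Preferred: weight = 19.5/624.0226 = 0.0312; cost = 6.3837%.
Convertible notes (debt portion): weight = 247/624.0226 = 0.3958; after-tax cost = 4.9% × (1 − 23%) = 3.7730%.
Subordinated notes: weight = 129/624.0226 = 0.2067; after-tax cost = 2.7% × (1 − 23%) = 2.0790%.
WACC = 0.3662 × 8.7255% + 0.0312 × 6.3837% + 0.3958 × 3.7730% + 0.2067 × 2.0790% = 5.3180%.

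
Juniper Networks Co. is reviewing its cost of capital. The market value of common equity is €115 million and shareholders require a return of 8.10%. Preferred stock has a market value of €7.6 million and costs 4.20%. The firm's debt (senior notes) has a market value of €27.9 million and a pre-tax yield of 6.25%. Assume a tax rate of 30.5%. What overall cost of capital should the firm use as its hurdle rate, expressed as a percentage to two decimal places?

7.21%

Total capital V = 115 + 7.6 + 27.9 = 150.5.
Equity: weight = 115/150.5 = 0.7641; cost = 8.1%.
Preferred: weight = 7.6/150.5 = 0.0505; cost = 4.2%.
Senior notes: weight = 27.9/150.5 = 0.1854; after-tax cost = 6.25% × (1 − 30.5%) = 4.3438%.
WACC = 0.7641 × 8.1000% + 0.0505 × 4.2000% + 0.1854 × 4.3438% = 7.2067%.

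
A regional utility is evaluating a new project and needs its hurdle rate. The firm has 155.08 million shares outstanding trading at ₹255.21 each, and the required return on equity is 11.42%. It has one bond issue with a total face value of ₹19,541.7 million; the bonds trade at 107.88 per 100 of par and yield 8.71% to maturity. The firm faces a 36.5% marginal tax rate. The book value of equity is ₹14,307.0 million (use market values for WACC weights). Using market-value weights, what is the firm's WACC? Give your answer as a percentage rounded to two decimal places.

Market value of equity E = 255.21 × 155.08m = 39577.9668m. Market value of debt D = 19541.7m × 107.88/100 = 21081.58596m.
Total capital V = 39577.9668 + 21081.58596 = 60659.55276.
Equity: weight = 39577.9668/60659.55276 = 0.6525; cost = 11.42%.
Bonds outstanding: weight = 21081.58596/60659.55276 = 0.3475; after-tax cost = 8.71% × (1 − 36.5%) = 5.5309%.
WACC = 0.6525 × 11.4200% + 0.3475 × 5.5309% = 9.3733%.

9.37%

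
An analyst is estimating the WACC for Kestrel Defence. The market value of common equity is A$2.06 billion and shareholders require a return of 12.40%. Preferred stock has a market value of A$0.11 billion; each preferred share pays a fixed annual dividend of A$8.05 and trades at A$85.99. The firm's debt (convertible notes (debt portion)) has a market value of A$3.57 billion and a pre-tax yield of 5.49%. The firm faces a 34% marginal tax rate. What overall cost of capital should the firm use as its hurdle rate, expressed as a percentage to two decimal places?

Cost of preferred: Rp = 8.05 / 85.99 = 9.3616%.
Total capital V = 2.06 + 0.11 + 3.57 = 5.74.
Equity: weight = 2.06/5.74 = 0.3589; cost = 12.4%.
Preferred: weight = 0.11/5.74 = 0.0192; cost = 9.3616%.
Convertible notes (debt portion): weight = 3.57/5.74 = 0.6220; after-tax cost = 5.49% × (1 − 34%) = 3.6234%.
WACC = 0.3589 × 12.4000% + 0.0192 × 9.3616% + 0.6220 × 3.6234% = 6.8832%.

6.88%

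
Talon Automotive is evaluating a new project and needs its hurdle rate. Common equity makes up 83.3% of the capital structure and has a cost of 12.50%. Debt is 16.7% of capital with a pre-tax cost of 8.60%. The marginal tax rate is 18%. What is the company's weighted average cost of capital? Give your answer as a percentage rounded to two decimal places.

After-tax cost of debt = 8.6% × (1 − 18%) = 7.0520%.
WACC = 0.833 × 12.5000% + 0.167 × 7.0520% = 11.5902%.

11.59%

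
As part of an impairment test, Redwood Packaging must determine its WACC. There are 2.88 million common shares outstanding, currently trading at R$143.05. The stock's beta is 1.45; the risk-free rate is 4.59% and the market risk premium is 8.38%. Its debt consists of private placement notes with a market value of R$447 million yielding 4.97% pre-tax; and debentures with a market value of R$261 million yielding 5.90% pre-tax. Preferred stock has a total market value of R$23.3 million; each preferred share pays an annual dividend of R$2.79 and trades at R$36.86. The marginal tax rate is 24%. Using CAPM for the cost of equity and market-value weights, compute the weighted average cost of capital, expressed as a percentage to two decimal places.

8.69%

Cost of equity via CAPM: Re = 4.59% + 1.45 × 8.38% = 16.7410%.
Cost of preferred: Rp = 2.79 / 36.86 = 7.5692%.
Market value of equity E = 143.05 × 2.88m = 411.984m.
Total capital V = 411.984 + 23.3 + 447 + 261 = 1143.284.
Equity: weight = 411.984/1143.284 = 0.3604; cost = 16.741%.
Preferred: weight = 23.3/1143.284 = 0.0204; cost = 7.5692%.
Private placement notes: weight = 447/1143.284 = 0.3910; after-tax cost = 4.97% × (1 − 24%) = 3.7772%.
Debentures: weight = 261/1143.284 = 0.2283; after-tax cost = 5.9% × (1 − 24%) = 4.4840%.
WACC = 0.3604 × 16.7410% + 0.0204 × 7.5692% + 0.3910 × 3.7772% + 0.2283 × 4.4840% = 8.6874%.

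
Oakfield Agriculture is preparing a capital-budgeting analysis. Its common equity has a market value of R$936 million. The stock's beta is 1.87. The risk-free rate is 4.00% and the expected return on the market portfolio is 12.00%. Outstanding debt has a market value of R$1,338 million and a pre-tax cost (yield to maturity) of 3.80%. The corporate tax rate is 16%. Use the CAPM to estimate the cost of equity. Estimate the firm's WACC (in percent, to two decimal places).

Market risk premium = 12.0% − 4.0% = 8.0%.
Cost of equity via CAPM: Re = 4.0% + 1.87 × 8.0% = 18.9600%.
Total capital V = 936 + 1338 = 2274.
Equity: weight = 936/2274 = 0.4116; cost = 18.96%.
Debt: weight = 1338/2274 = 0.5884; after-tax cost = 3.8% × (1 − 16%) = 3.1920%.
WACC = 0.4116 × 18.9600% + 0.5884 × 3.1920% = 9.6823%.

9.68%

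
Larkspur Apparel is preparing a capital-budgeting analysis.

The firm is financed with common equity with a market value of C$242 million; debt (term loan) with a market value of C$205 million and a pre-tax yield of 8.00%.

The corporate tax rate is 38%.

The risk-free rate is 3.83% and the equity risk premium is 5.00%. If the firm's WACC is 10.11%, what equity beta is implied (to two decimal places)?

Total capital V = 242 + 205 = 447.
Equity weight = 242/447 = 0.5414.
Term loan weight = 205/447 = 0.4586.
Debt contribution = 0.4586 × 8% × (1 − 38%) = 2.2747%.
Required equity contribution = 10.11% − 2.2747% = 7.8353%  ⇒  Re = 14.4726%.
CAPM: 14.4726% = 3.83% + β × 5.0%  ⇒  β = 2.1285.

2.13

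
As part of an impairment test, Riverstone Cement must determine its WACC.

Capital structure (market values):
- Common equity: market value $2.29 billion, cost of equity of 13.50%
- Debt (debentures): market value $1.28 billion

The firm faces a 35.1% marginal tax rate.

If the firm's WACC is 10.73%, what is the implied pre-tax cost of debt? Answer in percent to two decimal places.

Total capital V = 2.29 + 1.28 = 3.57.
Equity weight = 2.29/3.57 = 0.6415.
Debentures weight = 1.28/3.57 = 0.3585.
Equity contribution = 0.6415 × 13.5% = 8.6597%.
Remaining for debt = 10.73% − 8.6597% = 2.0703%.
Rd × (1 − 35.1%) × 0.3585 = 2.0703%  ⇒  Rd = 8.8972%.

8.90%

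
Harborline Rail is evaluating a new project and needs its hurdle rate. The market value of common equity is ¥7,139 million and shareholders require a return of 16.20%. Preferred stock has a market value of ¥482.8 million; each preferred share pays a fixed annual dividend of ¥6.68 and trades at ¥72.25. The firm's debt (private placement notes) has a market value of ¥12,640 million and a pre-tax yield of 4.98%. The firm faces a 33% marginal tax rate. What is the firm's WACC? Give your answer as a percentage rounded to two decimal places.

8.01%

Cost of preferred: Rp = 6.68 / 72.25 = 9.2457%.
Total capital V = 7139 + 482.8 + 12640 = 20261.8.
Equity: weight = 7139/20261.8 = 0.3523; cost = 16.2%.
Preferred: weight = 482.8/20261.8 = 0.0238; cost = 9.2457%.
Private placement notes: weight = 12640/20261.8 = 0.6238; after-tax cost = 4.98% × (1 − 33%) = 3.3366%.
WACC = 0.3523 × 16.2000% + 0.0238 × 9.2457% + 0.6238 × 3.3366% = 8.0097%.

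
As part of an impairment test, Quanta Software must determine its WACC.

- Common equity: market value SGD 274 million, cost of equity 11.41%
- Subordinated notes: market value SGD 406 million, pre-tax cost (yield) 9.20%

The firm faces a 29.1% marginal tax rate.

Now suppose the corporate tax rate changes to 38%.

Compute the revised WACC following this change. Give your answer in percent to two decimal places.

After the change:
Total capital V = 274 + 406 = 680.
Equity: weight = 274/680 = 0.4029; cost = 11.41%.
Subordinated notes: weight = 406/680 = 0.5971; after-tax cost = 9.2% × (1 − 38%) = 5.7040%.
WACC = 0.4029 × 11.4100% + 0.5971 × 5.7040% = 8.0032%.

8.00%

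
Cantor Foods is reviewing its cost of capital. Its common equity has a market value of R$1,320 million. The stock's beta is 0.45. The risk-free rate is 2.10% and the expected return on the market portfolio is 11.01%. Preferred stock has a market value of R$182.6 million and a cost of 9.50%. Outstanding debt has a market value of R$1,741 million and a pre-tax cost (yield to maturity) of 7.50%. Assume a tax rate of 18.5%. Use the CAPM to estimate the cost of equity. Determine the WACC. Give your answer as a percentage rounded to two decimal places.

Market risk premium = 11.01% − 2.1% = 8.91%.
Cost of equity via CAPM: Re = 2.1% + 0.45 × 8.91% = 6.1095%.
Total capital V = 1320 + 182.6 + 1741 = 3243.6.
Equity: weight = 1320/3243.6 = 0.4070; cost = 6.1095%.
Preferred: weight = 182.6/3243.6 = 0.0563; cost = 9.5%.
Debt: weight = 1741/3243.6 = 0.5367; after-tax cost = 7.5% × (1 − 18.5%) = 6.1125%.
WACC = 0.4070 × 6.1095% + 0.0563 × 9.5000% + 0.5367 × 6.1125% = 6.3020%.

6.30%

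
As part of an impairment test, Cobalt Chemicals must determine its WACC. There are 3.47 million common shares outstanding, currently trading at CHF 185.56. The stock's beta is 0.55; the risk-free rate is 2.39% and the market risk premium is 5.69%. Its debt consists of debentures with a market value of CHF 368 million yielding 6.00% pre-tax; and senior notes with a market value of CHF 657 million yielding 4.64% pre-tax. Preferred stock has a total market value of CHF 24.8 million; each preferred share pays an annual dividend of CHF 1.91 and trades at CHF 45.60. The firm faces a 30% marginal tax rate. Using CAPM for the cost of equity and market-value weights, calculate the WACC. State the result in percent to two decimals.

4.33%

Cost of equity via CAPM: Re = 2.39% + 0.55 × 5.69% = 5.5195%.
Cost of preferred: Rp = 1.91 / 45.6 = 4.1886%.
Market value of equity E = 185.56 × 3.47m = 643.8932m.
Total capital V = 643.8932 + 24.8 + 368 + 657 = 1693.6932.
Equity: weight = 643.8932/1693.6932 = 0.3802; cost = 5.5195%.
Preferred: weight = 24.8/1693.6932 = 0.0146; cost = 4.1886%.
Debentures: weight = 368/1693.6932 = 0.2173; after-tax cost = 6% × (1 − 30%) = 4.2000%.
Senior notes: weight = 657/1693.6932 = 0.3879; after-tax cost = 4.64% × (1 − 30%) = 3.2480%.
WACC = 0.3802 × 5.5195% + 0.0146 × 4.1886% + 0.2173 × 4.2000% + 0.3879 × 3.2480% = 4.3322%.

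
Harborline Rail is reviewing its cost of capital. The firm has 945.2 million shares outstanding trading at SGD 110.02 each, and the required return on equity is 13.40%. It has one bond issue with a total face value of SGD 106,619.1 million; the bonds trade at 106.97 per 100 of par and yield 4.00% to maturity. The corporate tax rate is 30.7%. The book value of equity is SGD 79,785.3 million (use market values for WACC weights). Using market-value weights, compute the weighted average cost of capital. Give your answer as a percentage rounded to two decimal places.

Market value of equity E = 110.02 × 945.2m = 103990.904m. Market value of debt D = 106619.1m × 106.97/100 = 114050.45127m.
Total capital V = 103990.904 + 114050.45127 = 218041.35527.
Equity: weight = 103990.904/218041.35527 = 0.4769; cost = 13.4%.
Bonds outstanding: weight = 114050.45127/218041.35527 = 0.5231; after-tax cost = 4% × (1 − 30.7%) = 2.7720%.
WACC = 0.4769 × 13.4000% + 0.5231 × 2.7720% = 7.8408%.

7.84%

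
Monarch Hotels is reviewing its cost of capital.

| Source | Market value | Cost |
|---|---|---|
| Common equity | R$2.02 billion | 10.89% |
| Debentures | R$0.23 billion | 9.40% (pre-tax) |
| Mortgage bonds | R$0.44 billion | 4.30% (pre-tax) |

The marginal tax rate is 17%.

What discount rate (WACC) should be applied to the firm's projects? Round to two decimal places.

9.43%

Total capital V = 2.02 + 0.23 + 0.44 = 2.69.
Equity: weight = 2.02/2.69 = 0.7509; cost = 10.89%.
Debentures: weight = 0.23/2.69 = 0.0855; after-tax cost = 9.4% × (1 − 17%) = 7.8020%.
Mortgage bonds: weight = 0.44/2.69 = 0.1636; after-tax cost = 4.3% × (1 − 17%) = 3.5690%.
WACC = 0.7509 × 10.8900% + 0.0855 × 7.8020% + 0.1636 × 3.5690% = 9.4285%.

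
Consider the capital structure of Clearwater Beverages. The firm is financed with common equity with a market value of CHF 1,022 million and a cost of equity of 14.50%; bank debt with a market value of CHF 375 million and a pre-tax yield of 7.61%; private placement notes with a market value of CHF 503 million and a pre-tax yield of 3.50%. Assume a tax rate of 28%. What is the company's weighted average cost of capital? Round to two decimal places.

Total capital V = 1022 + 375 + 503 = 1900.
Equity: weight = 1022/1900 = 0.5379; cost = 14.5%.
Bank debt: weight = 375/1900 = 0.1974; after-tax cost = 7.61% × (1 − 28%) = 5.4792%.
Private placement notes: weight = 503/1900 = 0.2647; after-tax cost = 3.5% × (1 − 28%) = 2.5200%.
WACC = 0.5379 × 14.5000% + 0.1974 × 5.4792% + 0.2647 × 2.5200% = 9.5480%.

9.55%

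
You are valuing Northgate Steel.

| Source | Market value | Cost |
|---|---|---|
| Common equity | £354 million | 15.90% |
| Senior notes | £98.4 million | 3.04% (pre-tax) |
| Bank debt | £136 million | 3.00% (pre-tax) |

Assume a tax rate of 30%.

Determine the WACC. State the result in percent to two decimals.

Total capital V = 354 + 98.4 + 136 = 588.4.
Equity: weight = 354/588.4 = 0.6016; cost = 15.9%.
Senior notes: weight = 98.4/588.4 = 0.1672; after-tax cost = 3.04% × (1 − 30%) = 2.1280%.
Bank debt: weight = 136/588.4 = 0.2311; after-tax cost = 3% × (1 − 30%) = 2.1000%.
WACC = 0.6016 × 15.9000% + 0.1672 × 2.1280% + 0.2311 × 2.1000% = 10.4072%.

10.41%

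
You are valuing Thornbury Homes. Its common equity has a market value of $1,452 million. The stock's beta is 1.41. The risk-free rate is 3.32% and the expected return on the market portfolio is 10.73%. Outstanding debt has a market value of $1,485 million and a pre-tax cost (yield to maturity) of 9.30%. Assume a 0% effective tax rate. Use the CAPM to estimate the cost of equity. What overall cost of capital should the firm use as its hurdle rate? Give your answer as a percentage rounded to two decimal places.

11.51%

Market risk premium = 10.73% − 3.32% = 7.41%.
Cost of equity via CAPM: Re = 3.32% + 1.41 × 7.41% = 13.7681%.
Total capital V = 1452 + 1485 = 2937.
Equity: weight = 1452/2937 = 0.4944; cost = 13.7681%.
Debt: weight = 1485/2937 = 0.5056; after-tax cost = 9.3% × (1 − 0%) = 9.3000%.
WACC = 0.4944 × 13.7681% + 0.5056 × 9.3000% = 11.5089%.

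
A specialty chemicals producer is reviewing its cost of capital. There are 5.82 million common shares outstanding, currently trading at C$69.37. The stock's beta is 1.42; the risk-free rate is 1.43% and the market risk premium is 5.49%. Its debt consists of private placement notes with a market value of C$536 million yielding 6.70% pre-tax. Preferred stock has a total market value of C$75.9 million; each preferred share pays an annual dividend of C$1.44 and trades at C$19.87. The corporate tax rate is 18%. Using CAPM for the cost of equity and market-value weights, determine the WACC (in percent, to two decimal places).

7.11%

Cost of equity via CAPM: Re = 1.43% + 1.42 × 5.49% = 9.2258%.
Cost of preferred: Rp = 1.44 / 19.87 = 7.2471%.
Market value of equity E = 69.37 × 5.82m = 403.7334m.
Total capital V = 403.7334 + 75.9 + 536 = 1015.6334.
Equity: weight = 403.7334/1015.6334 = 0.3975; cost = 9.2258%.
Preferred: weight = 75.9/1015.6334 = 0.0747; cost = 7.2471%.
Private placement notes: weight = 536/1015.6334 = 0.5277; after-tax cost = 6.7% × (1 − 18%) = 5.4940%.
WACC = 0.3975 × 9.2258% + 0.0747 × 7.2471% + 0.5277 × 5.4940% = 7.1085%.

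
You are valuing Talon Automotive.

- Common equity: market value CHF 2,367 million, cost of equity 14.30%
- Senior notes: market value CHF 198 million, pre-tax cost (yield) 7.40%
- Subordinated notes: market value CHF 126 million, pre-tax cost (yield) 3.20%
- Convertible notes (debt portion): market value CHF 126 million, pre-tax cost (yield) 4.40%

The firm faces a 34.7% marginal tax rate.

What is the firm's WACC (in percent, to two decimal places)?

Total capital V = 2367 + 198 + 126 + 126 = 2817.
Equity: weight = 2367/2817 = 0.8403; cost = 14.3%.
Senior notes: weight = 198/2817 = 0.0703; after-tax cost = 7.4% × (1 − 34.7%) = 4.8322%.
Subordinated notes: weight = 126/2817 = 0.0447; after-tax cost = 3.2% × (1 − 34.7%) = 2.0896%.
Convertible notes (debt portion): weight = 126/2817 = 0.0447; after-tax cost = 4.4% × (1 − 34.7%) = 2.8732%.
WACC = 0.8403 × 14.3000% + 0.0703 × 4.8322% + 0.0447 × 2.0896% + 0.0447 × 2.8732% = 12.5773%.

12.58%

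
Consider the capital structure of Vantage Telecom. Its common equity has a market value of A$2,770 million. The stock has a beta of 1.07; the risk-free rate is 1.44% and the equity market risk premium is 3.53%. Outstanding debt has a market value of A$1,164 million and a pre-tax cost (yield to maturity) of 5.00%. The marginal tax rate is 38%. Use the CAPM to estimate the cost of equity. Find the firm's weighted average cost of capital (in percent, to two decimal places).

Cost of equity via CAPM: Re = 1.44% + 1.07 × 3.53% = 5.2171%.
Total capital V = 2770 + 1164 = 3934.
Equity: weight = 2770/3934 = 0.7041; cost = 5.2171%.
Debt: weight = 1164/3934 = 0.2959; after-tax cost = 5% × (1 − 38%) = 3.1000%.
WACC = 0.7041 × 5.2171% + 0.2959 × 3.1000% = 4.5907%.

4.59%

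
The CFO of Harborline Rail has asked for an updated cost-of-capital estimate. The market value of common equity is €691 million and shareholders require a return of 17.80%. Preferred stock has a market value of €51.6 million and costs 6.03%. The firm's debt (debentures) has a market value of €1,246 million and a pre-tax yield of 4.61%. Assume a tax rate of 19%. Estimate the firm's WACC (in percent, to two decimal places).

Total capital V = 691 + 51.6 + 1246 = 1988.6.
Equity: weight = 691/1988.6 = 0.3475; cost = 17.8%.
Preferred: weight = 51.6/1988.6 = 0.0259; cost = 6.03%.
Debentures: weight = 1246/1988.6 = 0.6266; after-tax cost = 4.61% × (1 − 19%) = 3.7341%.
WACC = 0.3475 × 17.8000% + 0.0259 × 6.0300% + 0.6266 × 3.7341% = 8.6813%.

8.68%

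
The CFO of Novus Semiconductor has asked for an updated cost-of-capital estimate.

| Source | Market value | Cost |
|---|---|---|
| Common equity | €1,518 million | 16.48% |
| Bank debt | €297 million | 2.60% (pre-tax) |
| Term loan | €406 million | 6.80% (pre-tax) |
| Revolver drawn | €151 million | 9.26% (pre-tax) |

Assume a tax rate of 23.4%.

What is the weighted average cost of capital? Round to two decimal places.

12.14%

Total capital V = 1518 + 297 + 406 + 151 = 2372.
Equity: weight = 1518/2372 = 0.6400; cost = 16.48%.
Bank debt: weight = 297/2372 = 0.1252; after-tax cost = 2.6% × (1 − 23.4%) = 1.9916%.
Term loan: weight = 406/2372 = 0.1712; after-tax cost = 6.8% × (1 − 23.4%) = 5.2088%.
Revolver drawn: weight = 151/2372 = 0.0637; after-tax cost = 9.26% × (1 − 23.4%) = 7.0932%.
WACC = 0.6400 × 16.4800% + 0.1252 × 1.9916% + 0.1712 × 5.2088% + 0.0637 × 7.0932% = 12.1391%.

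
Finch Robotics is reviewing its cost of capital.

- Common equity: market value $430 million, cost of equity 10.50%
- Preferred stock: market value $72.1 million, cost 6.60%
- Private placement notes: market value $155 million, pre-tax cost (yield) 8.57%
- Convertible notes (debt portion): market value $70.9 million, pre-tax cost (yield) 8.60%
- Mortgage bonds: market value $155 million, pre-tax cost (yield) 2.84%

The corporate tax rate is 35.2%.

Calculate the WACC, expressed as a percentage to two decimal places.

Total capital V = 430 + 72.1 + 155 + 70.9 + 155 = 883.
Equity: weight = 430/883 = 0.4870; cost = 10.5%.
Preferred: weight = 72.1/883 = 0.0817; cost = 6.6%.
Private placement notes: weight = 155/883 = 0.1755; after-tax cost = 8.57% × (1 − 35.2%) = 5.5534%.
Convertible notes (debt portion): weight = 70.9/883 = 0.0803; after-tax cost = 8.6% × (1 − 35.2%) = 5.5728%.
Mortgage bonds: weight = 155/883 = 0.1755; after-tax cost = 2.84% × (1 − 35.2%) = 1.8403%.
WACC = 0.4870 × 10.5000% + 0.0817 × 6.6000% + 0.1755 × 5.5534% + 0.0803 × 5.5728% + 0.1755 × 1.8403% = 7.3975%.

7.40%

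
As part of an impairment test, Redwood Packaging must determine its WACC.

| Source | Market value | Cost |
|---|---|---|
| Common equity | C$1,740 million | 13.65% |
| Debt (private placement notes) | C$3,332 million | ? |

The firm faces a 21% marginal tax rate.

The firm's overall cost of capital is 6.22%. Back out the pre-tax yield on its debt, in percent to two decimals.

Total capital V = 1740 + 3332 = 5072.
Equity weight = 1740/5072 = 0.3431.
Private placement notes weight = 3332/5072 = 0.6569.
Equity contribution = 0.3431 × 13.65% = 4.6828%.
Remaining for debt = 6.22% − 4.6828% = 1.5372%.
Rd × (1 − 21%) × 0.6569 = 1.5372%  ⇒  Rd = 2.9620%.

2.96%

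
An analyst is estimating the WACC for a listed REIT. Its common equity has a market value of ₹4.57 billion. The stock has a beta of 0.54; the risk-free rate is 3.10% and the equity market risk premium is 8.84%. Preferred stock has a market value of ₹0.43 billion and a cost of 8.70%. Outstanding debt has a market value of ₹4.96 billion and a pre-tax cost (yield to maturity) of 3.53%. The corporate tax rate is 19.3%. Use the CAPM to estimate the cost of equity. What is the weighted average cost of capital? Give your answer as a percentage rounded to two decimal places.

Cost of equity via CAPM: Re = 3.1% + 0.54 × 8.84% = 7.8736%.
Total capital V = 4.57 + 0.43 + 4.96 = 9.96.
Equity: weight = 4.57/9.96 = 0.4588; cost = 7.8736%.
Preferred: weight = 0.43/9.96 = 0.0432; cost = 8.7%.
Debt: weight = 4.96/9.96 = 0.4980; after-tax cost = 3.53% × (1 − 19.3%) = 2.8487%.
WACC = 0.4588 × 7.8736% + 0.0432 × 8.7000% + 0.4980 × 2.8487% = 5.4069%.

5.41%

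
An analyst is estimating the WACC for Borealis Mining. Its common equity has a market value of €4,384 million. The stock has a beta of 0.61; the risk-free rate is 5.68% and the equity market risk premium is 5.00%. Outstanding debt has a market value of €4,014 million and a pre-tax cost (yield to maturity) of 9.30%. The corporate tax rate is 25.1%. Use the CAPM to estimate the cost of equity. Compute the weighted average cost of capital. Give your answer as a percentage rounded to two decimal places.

7.89%

Cost of equity via CAPM: Re = 5.68% + 0.61 × 5.0% = 8.7300%.
Total capital V = 4384 + 4014 = 8398.
Equity: weight = 4384/8398 = 0.5220; cost = 8.73%.
Debt: weight = 4014/8398 = 0.4780; after-tax cost = 9.3% × (1 − 25.1%) = 6.9657%.
WACC = 0.5220 × 8.7300% + 0.4780 × 6.9657% = 7.8867%.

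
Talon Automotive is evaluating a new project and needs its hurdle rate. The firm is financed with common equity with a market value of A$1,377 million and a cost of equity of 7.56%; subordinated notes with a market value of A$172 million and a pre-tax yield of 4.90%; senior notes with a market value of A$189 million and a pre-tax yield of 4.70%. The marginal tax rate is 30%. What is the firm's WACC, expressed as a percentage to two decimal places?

Total capital V = 1377 + 172 + 189 = 1738.
Equity: weight = 1377/1738 = 0.7923; cost = 7.56%.
Subordinated notes: weight = 172/1738 = 0.0990; after-tax cost = 4.9% × (1 − 30%) = 3.4300%.
Senior notes: weight = 189/1738 = 0.1087; after-tax cost = 4.7% × (1 − 30%) = 3.2900%.
WACC = 0.7923 × 7.5600% + 0.0990 × 3.4300% + 0.1087 × 3.2900% = 6.6869%.

6.69%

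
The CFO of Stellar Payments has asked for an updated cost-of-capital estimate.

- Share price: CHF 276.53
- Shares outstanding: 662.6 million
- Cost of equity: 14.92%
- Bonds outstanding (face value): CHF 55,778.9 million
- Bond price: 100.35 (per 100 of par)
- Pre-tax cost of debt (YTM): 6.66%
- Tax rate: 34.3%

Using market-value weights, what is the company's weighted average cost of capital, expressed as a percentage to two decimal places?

Market value of equity E = 276.53 × 662.6m = 183228.778m. Market value of debt D = 55778.9m × 100.35/100 = 55974.12615m.
Total capital V = 183228.778 + 55974.12615 = 239202.90415.
Equity: weight = 183228.778/239202.90415 = 0.7660; cost = 14.92%.
Bonds outstanding: weight = 55974.12615/239202.90415 = 0.2340; after-tax cost = 6.66% × (1 − 34.3%) = 4.3756%.
WACC = 0.7660 × 14.9200% + 0.2340 × 4.3756% = 12.4526%.

12.45%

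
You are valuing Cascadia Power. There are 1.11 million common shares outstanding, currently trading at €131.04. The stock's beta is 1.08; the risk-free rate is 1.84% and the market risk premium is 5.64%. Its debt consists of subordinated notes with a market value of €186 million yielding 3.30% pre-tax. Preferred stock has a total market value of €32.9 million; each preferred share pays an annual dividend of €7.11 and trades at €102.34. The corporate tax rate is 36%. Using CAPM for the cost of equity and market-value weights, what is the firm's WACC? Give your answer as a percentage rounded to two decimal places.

4.87%

Cost of equity via CAPM: Re = 1.84% + 1.08 × 5.64% = 7.9312%.
Cost of preferred: Rp = 7.11 / 102.34 = 6.9474%.
Market value of equity E = 131.04 × 1.11m = 145.4544m.
Total capital V = 145.4544 + 32.9 + 186 = 364.3544.
Equity: weight = 145.4544/364.3544 = 0.3992; cost = 7.9312%.
Preferred: weight = 32.9/364.3544 = 0.0903; cost = 6.9474%.
Subordinated notes: weight = 186/364.3544 = 0.5105; after-tax cost = 3.3% × (1 − 36%) = 2.1120%.
WACC = 0.3992 × 7.9312% + 0.0903 × 6.9474% + 0.5105 × 2.1120% = 4.8717%.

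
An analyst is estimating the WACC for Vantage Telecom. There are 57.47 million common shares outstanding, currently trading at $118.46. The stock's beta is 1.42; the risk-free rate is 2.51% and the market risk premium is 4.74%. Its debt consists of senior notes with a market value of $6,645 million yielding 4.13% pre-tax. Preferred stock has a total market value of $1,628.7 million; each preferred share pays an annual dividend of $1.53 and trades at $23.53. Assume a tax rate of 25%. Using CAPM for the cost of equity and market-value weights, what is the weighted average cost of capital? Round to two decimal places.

Cost of equity via CAPM: Re = 2.51% + 1.42 × 4.74% = 9.2408%.
Cost of preferred: Rp = 1.53 / 23.53 = 6.5023%.
Market value of equity E = 118.46 × 57.47m = 6807.8962m.
Total capital V = 6807.8962 + 1628.7 + 6645 = 15081.5962.
Equity: weight = 6807.8962/15081.5962 = 0.4514; cost = 9.2408%.
Preferred: weight = 1628.7/15081.5962 = 0.1080; cost = 6.5023%.
Senior notes: weight = 6645/15081.5962 = 0.4406; after-tax cost = 4.13% × (1 − 25%) = 3.0975%.
WACC = 0.4514 × 9.2408% + 0.1080 × 6.5023% + 0.4406 × 3.0975% = 6.2383%.

6.24%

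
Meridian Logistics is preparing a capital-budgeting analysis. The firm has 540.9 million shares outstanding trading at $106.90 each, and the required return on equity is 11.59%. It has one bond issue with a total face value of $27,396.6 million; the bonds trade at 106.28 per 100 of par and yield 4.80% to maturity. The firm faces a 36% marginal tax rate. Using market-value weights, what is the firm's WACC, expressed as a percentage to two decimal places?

8.74%

Market value of equity E = 106.9 × 540.9m = 57822.21m. Market value of debt D = 27396.6m × 106.28/100 = 29117.10648m.
Total capital V = 57822.21 + 29117.10648 = 86939.31648.
Equity: weight = 57822.21/86939.31648 = 0.6651; cost = 11.59%.
Bonds outstanding: weight = 29117.10648/86939.31648 = 0.3349; after-tax cost = 4.8% × (1 − 36%) = 3.0720%.
WACC = 0.6651 × 11.5900% + 0.3349 × 3.0720% = 8.7372%.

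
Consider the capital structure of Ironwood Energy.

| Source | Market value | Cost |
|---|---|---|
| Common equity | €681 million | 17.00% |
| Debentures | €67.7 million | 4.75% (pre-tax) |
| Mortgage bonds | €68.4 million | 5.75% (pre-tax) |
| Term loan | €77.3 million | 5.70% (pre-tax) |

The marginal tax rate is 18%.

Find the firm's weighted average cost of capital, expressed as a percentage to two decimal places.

14.00%

Total capital V = 681 + 67.7 + 68.4 + 77.3 = 894.4.
Equity: weight = 681/894.4 = 0.7614; cost = 17%.
Debentures: weight = 67.7/894.4 = 0.0757; after-tax cost = 4.75% × (1 − 18%) = 3.8950%.
Mortgage bonds: weight = 68.4/894.4 = 0.0765; after-tax cost = 5.75% × (1 − 18%) = 4.7150%.
Term loan: weight = 77.3/894.4 = 0.0864; after-tax cost = 5.7% × (1 − 18%) = 4.6740%.
WACC = 0.7614 × 17.0000% + 0.0757 × 3.8950% + 0.0765 × 4.7150% + 0.0864 × 4.6740% = 14.0032%.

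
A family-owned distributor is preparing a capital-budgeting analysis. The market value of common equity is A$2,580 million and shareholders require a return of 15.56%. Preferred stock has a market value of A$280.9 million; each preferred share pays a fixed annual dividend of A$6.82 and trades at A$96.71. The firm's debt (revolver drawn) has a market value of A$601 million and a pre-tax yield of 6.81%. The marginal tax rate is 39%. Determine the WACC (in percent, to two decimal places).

12.89%

Cost of preferred: Rp = 6.82 / 96.71 = 7.0520%.
Total capital V = 2580 + 280.9 + 601 = 3461.9.
Equity: weight = 2580/3461.9 = 0.7453; cost = 15.56%.
Preferred: weight = 280.9/3461.9 = 0.0811; cost = 7.052%.
Revolver drawn: weight = 601/3461.9 = 0.1736; after-tax cost = 6.81% × (1 − 39%) = 4.1541%.
WACC = 0.7453 × 15.5600% + 0.0811 × 7.0520% + 0.1736 × 4.1541% = 12.8895%.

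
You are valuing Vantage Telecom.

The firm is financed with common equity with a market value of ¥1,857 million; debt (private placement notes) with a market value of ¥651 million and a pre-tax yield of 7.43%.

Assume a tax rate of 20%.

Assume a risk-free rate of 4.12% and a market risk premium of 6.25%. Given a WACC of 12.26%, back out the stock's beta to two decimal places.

1.66

Total capital V = 1857 + 651 = 2508.
Equity weight = 1857/2508 = 0.7404.
Private placement notes weight = 651/2508 = 0.2596.
Debt contribution = 0.2596 × 7.43% × (1 − 20%) = 1.5429%.
Required equity contribution = 12.26% − 1.5429% = 10.7171%  ⇒  Re = 14.4742%.
CAPM: 14.4742% = 4.12% + β × 6.25%  ⇒  β = 1.6567.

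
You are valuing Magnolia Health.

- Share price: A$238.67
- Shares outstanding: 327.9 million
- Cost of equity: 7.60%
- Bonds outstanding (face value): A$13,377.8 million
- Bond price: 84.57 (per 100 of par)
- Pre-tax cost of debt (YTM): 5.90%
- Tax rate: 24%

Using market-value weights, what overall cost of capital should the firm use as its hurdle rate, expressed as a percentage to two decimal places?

Market value of equity E = 238.67 × 327.9m = 78259.893m. Market value of debt D = 13377.8m × 84.57/100 = 11313.60546m.
Total capital V = 78259.893 + 11313.60546 = 89573.49846.
Equity: weight = 78259.893/89573.49846 = 0.8737; cost = 7.6%.
Bonds outstanding: weight = 11313.60546/89573.49846 = 0.1263; after-tax cost = 5.9% × (1 − 24%) = 4.4840%.
WACC = 0.8737 × 7.6000% + 0.1263 × 4.4840% = 7.2064%.

7.21%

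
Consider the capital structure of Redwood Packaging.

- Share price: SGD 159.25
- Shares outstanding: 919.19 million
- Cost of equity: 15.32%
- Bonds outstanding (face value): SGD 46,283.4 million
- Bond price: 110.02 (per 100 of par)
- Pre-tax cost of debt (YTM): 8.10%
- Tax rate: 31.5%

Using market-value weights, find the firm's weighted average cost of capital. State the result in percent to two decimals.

12.80%

Market value of equity E = 159.25 × 919.19m = 146381.0075m. Market value of debt D = 46283.4m × 110.02/100 = 50920.99668m.
Total capital V = 146381.0075 + 50920.99668 = 197302.00418.
Equity: weight = 146381.0075/197302.00418 = 0.7419; cost = 15.32%.
Bonds outstanding: weight = 50920.99668/197302.00418 = 0.2581; after-tax cost = 8.1% × (1 − 31.5%) = 5.5485%.
WACC = 0.7419 × 15.3200% + 0.2581 × 5.5485% = 12.7981%.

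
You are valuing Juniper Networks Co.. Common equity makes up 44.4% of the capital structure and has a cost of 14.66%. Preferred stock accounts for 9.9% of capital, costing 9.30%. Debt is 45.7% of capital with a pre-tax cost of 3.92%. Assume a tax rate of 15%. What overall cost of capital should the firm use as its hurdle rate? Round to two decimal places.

8.95%

After-tax cost of debt = 3.92% × (1 − 15%) = 3.3320%.
WACC = 0.444 × 14.6600% + 0.099 × 9.3000% + 0.457 × 3.3320% = 8.9525%.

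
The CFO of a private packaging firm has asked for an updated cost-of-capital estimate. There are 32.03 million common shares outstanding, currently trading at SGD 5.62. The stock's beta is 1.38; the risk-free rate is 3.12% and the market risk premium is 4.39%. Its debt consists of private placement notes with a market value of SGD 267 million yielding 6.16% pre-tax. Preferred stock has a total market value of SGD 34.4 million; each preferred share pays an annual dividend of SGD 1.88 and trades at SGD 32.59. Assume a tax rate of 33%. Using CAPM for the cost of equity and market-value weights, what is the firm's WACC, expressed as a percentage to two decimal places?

Cost of equity via CAPM: Re = 3.12% + 1.38 × 4.39% = 9.1782%.
Cost of preferred: Rp = 1.88 / 32.59 = 5.7686%.
Market value of equity E = 5.62 × 32.03m = 180.0086m.
Total capital V = 180.0086 + 34.4 + 267 = 481.4086.
Equity: weight = 180.0086/481.4086 = 0.3739; cost = 9.1782%.
Preferred: weight = 34.4/481.4086 = 0.0715; cost = 5.7686%.
Private placement notes: weight = 267/481.4086 = 0.5546; after-tax cost = 6.16% × (1 − 33%) = 4.1272%.
WACC = 0.3739 × 9.1782% + 0.0715 × 5.7686% + 0.5546 × 4.1272% = 6.1332%.

6.13%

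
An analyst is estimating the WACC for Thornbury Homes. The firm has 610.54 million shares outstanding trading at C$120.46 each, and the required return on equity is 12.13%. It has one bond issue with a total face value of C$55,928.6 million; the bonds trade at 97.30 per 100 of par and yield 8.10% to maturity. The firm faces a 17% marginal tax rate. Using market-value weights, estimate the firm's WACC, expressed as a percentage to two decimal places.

Market value of equity E = 120.46 × 610.54m = 73545.6484m. Market value of debt D = 55928.6m × 97.3/100 = 54418.5278m.
Total capital V = 73545.6484 + 54418.5278 = 127964.1762.
Equity: weight = 73545.6484/127964.1762 = 0.5747; cost = 12.13%.
Bonds outstanding: weight = 54418.5278/127964.1762 = 0.4253; after-tax cost = 8.1% × (1 − 17%) = 6.7230%.
WACC = 0.5747 × 12.1300% + 0.4253 × 6.7230% = 9.8306%.

9.83%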